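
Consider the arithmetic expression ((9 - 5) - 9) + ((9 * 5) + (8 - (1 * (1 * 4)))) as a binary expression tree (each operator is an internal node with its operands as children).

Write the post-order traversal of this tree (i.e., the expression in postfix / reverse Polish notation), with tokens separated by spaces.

Post-order on an expression tree gives postfix notation: for each operator, emit left operand, right operand, then the operator.

9 5 - 9 - 9 5 * 8 1 1 4 * * - + +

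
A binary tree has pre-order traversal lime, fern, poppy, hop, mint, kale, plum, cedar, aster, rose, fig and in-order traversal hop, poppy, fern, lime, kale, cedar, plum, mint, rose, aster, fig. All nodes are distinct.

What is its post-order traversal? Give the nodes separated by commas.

The first element of pre-order is the root; it splits in-order into left and right subtrees.
Root lime: left subtree has 3 nodes {hop, poppy, fern}, right has 7 {kale, cedar, plum, mint, rose, aster, fig}.
  Root fern: left subtree has 2 nodes {hop, poppy}, right has 0 { }.
    Root poppy: left subtree has 1 node {hop}, right has 0 { }.
  Root mint: left subtree has 3 nodes {kale, cedar, plum}, right has 3 {rose, aster, fig}.
    Root kale: left subtree has 0 nodes { }, right has 2 {cedar, plum}.
      Root plum: left subtree has 1 node {cedar}, right has 0 { }.
    Root aster: left subtree has 1 node {rose}, right has 1 {fig}.

hop, poppy, fern, cedar, plum, kale, rose, fig, aster, mint, lime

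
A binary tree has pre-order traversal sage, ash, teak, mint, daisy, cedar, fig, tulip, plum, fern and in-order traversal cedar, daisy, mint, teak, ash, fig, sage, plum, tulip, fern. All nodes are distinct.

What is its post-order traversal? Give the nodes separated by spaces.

cedar daisy mint teak fig ash plum fern tulip sage

The first element of pre-order is the root; it splits in-order into left and right subtrees.
Root sage: left subtree has 6 nodes {cedar, daisy, mint, teak, ash, fig}, right has 3 {plum, tulip, fern}.
  Root ash: left subtree has 4 nodes {cedar, daisy, mint, teak}, right has 1 {fig}.
    Root teak: left subtree has 3 nodes {cedar, daisy, mint}, right has 0 { }.
      Root mint: left subtree has 2 nodes {cedar, daisy}, right has 0 { }.
        Root daisy: left subtree has 1 node {cedar}, right has 0 { }.
  Root tulip: left subtree has 1 node {plum}, right has 1 {fern}.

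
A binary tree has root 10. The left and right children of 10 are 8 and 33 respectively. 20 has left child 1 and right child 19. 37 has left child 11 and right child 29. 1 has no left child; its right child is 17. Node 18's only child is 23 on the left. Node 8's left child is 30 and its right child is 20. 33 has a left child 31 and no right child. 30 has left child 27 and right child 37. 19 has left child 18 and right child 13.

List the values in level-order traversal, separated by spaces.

10 8 33 30 20 31 27 37 1 19 11 29 17 18 13 23

Level-order visits nodes level by level from the root, left to right within each level.
Level 0: 10
Level 1: 8, 33
Level 2: 30, 20, 31
Level 3: 27, 37, 1, 19
Level 4: 11, 29, 17, 18, 13
Level 5: 23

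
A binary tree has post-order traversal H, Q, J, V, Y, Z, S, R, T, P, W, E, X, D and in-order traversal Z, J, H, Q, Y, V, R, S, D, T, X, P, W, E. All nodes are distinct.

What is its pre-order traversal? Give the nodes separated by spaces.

D R Z Y J Q H V S X T E W P

The last element of post-order is the root; it splits in-order into left and right subtrees.
Root D: left subtree has 8 nodes {Z, J, H, Q, Y, V, R, S}, right has 5 {T, X, P, W, E}.
  Root R: left subtree has 6 nodes {Z, J, H, Q, Y, V}, right has 1 {S}.
    Root Z: left subtree has 0 nodes { }, right has 5 {J, H, Q, Y, V}.
      Root Y: left subtree has 3 nodes {J, H, Q}, right has 1 {V}.
        Root J: left subtree has 0 nodes { }, right has 2 {H, Q}.
          Root Q: left subtree has 1 node {H}, right has 0 { }.
  Root X: left subtree has 1 node {T}, right has 3 {P, W, E}.
    Root E: left subtree has 2 nodes {P, W}, right has 0 { }.
      Root W: left subtree has 1 node {P}, right has 0 { }.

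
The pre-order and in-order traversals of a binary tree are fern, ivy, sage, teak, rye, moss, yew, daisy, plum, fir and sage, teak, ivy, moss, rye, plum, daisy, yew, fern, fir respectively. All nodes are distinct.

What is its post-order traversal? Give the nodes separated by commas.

teak, sage, moss, plum, daisy, yew, rye, ivy, fir, fern

The first element of pre-order is the root; it splits in-order into left and right subtrees.
Root fern: left subtree has 8 nodes {sage, teak, ivy, moss, rye, plum, daisy, yew}, right has 1 {fir}.
  Root ivy: left subtree has 2 nodes {sage, teak}, right has 5 {moss, rye, plum, daisy, yew}.
    Root sage: left subtree has 0 nodes { }, right has 1 {teak}.
    Root rye: left subtree has 1 node {moss}, right has 3 {plum, daisy, yew}.
      Root yew: left subtree has 2 nodes {plum, daisy}, right has 0 { }.
        Root daisy: left subtree has 1 node {plum}, right has 0 { }.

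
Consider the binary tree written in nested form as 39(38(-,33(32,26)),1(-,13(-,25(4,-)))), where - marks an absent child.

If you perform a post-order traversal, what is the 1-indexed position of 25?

Post-order visits the left subtree, then the right subtree, then the node.
At 39: go left to 38.
  At 38: no left child.
  At 38: go right to 33.
    At 33: go left to 32.
      32 is a leaf — visit 32.
    At 33: go right to 26.
      26 is a leaf — visit 26.
    Visit 33.
  Visit 38.
At 39: go right to 1.
  At 1: no left child.
  At 1: go right to 13.
    At 13: no left child.
    At 13: go right to 25.
      At 25: go left to 4.
        4 is a leaf — visit 4.
      At 25: no right child.
      Visit 25.
    Visit 13.
  Visit 1.
Visit 39.
Full post-order sequence: 32, 26, 33, 38, 4, 25, 13, 1, 39.

6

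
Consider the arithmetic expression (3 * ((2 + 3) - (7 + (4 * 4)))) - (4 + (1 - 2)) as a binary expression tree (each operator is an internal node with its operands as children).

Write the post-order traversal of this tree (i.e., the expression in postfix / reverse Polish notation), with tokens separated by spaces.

3 2 3 + 7 4 4 * + - * 4 1 2 - + -

Post-order on an expression tree gives postfix notation: for each operator, emit left operand, right operand, then the operator.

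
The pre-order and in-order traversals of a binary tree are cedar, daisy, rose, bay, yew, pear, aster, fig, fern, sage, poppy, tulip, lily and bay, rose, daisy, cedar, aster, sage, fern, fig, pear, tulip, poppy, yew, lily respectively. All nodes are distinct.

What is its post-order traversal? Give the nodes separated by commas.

The first element of pre-order is the root; it splits in-order into left and right subtrees.
Root cedar: left subtree has 3 nodes {bay, rose, daisy}, right has 9 {aster, sage, fern, fig, pear, tulip, poppy, yew, lily}.
  Root daisy: left subtree has 2 nodes {bay, rose}, right has 0 { }.
    Root rose: left subtree has 1 node {bay}, right has 0 { }.
  Root yew: left subtree has 7 nodes {aster, sage, fern, fig, pear, tulip, poppy}, right has 1 {lily}.
    Root pear: left subtree has 4 nodes {aster, sage, fern, fig}, right has 2 {tulip, poppy}.
      Root aster: left subtree has 0 nodes { }, right has 3 {sage, fern, fig}.
        Root fig: left subtree has 2 nodes {sage, fern}, right has 0 { }.
          Root fern: left subtree has 1 node {sage}, right has 0 { }.
      Root poppy: left subtree has 1 node {tulip}, right has 0 { }.

bay, rose, daisy, sage, fern, fig, aster, tulip, poppy, pear, lily, yew, cedar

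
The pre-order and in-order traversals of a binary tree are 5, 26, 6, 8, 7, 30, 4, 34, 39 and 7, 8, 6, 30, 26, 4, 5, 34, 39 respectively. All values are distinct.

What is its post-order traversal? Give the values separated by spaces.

The first element of pre-order is the root; it splits in-order into left and right subtrees.
Root 5: left subtree has 6 nodes {7, 8, 6, 30, 26, 4}, right has 2 {34, 39}.
  Root 26: left subtree has 4 nodes {7, 8, 6, 30}, right has 1 {4}.
    Root 6: left subtree has 2 nodes {7, 8}, right has 1 {30}.
      Root 8: left subtree has 1 node {7}, right has 0 { }.
  Root 34: left subtree has 0 nodes { }, right has 1 {39}.

7 8 30 6 4 26 39 34 5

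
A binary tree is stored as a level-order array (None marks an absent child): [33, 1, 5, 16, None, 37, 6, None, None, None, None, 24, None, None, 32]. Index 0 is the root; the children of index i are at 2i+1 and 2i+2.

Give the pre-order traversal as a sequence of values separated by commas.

Pre-order visits the node, then its left subtree, then its right subtree.
Visit 33.
At 33: go left to 1.
  Visit 1.
  At 1: go left to 16.
    16 is a leaf — visit 16.
  At 1: no right child.
At 33: go right to 5.
  Visit 5.
  At 5: go left to 37.
    Visit 37.
    At 37: go left to 24.
      24 is a leaf — visit 24.
    At 37: no right child.
  At 5: go right to 6.
    Visit 6.
    At 6: no left child.
    At 6: go right to 32.
      32 is a leaf — visit 32.

33, 1, 16, 5, 37, 24, 6, 32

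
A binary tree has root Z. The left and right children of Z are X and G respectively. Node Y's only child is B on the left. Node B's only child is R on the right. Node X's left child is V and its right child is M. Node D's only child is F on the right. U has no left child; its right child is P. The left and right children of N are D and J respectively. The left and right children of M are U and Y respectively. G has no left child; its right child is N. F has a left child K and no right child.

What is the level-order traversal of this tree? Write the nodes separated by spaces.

Z X G V M N U Y D J P B F R K

Level-order visits nodes level by level from the root, left to right within each level.
Level 0: Z
Level 1: X, G
Level 2: V, M, N
Level 3: U, Y, D, J
Level 4: P, B, F
Level 5: R, K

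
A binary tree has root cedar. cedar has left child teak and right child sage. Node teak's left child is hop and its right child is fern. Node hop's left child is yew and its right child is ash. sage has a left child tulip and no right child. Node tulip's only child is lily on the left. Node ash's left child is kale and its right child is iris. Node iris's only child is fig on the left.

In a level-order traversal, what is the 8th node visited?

ash

Level-order visits nodes level by level from the root, left to right within each level.
Level 0: cedar
Level 1: teak, sage
Level 2: hop, fern, tulip
Level 3: yew, ash, lily
Level 4: kale, iris
Level 5: fig
Full level-order sequence: cedar, teak, sage, hop, fern, tulip, yew, ash, lily, kale, iris, fig.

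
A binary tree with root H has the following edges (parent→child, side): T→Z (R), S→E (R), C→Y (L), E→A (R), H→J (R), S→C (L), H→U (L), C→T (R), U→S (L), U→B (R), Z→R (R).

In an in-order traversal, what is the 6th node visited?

In-order visits the left subtree, then the node, then the right subtree.
At H: go left to U.
  At U: go left to S.
    At S: go left to C.
      At C: go left to Y.
        Y is a leaf — visit Y.
      Visit C.
      At C: go right to T.
        At T: no left child.
        Visit T.
        At T: go right to Z.
          At Z: no left child.
          Visit Z.
          At Z: go right to R.
            R is a leaf — visit R.
    Visit S.
    At S: go right to E.
      At E: no left child.
      Visit E.
      At E: go right to A.
        A is a leaf — visit A.
  Visit U.
  At U: go right to B.
    B is a leaf — visit B.
Visit H.
At H: go right to J.
  J is a leaf — visit J.
Full in-order sequence: Y, C, T, Z, R, S, E, A, U, B, H, J.

S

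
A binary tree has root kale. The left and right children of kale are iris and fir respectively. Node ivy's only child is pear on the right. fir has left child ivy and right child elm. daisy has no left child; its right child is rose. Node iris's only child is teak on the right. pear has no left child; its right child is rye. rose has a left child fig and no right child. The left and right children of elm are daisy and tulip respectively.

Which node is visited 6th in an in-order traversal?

rye

In-order visits the left subtree, then the node, then the right subtree.
At kale: go left to iris.
  At iris: no left child.
  Visit iris.
  At iris: go right to teak.
    teak is a leaf — visit teak.
Visit kale.
At kale: go right to fir.
  At fir: go left to ivy.
    At ivy: no left child.
    Visit ivy.
    At ivy: go right to pear.
      At pear: no left child.
      Visit pear.
      At pear: go right to rye.
        rye is a leaf — visit rye.
  Visit fir.
  At fir: go right to elm.
    At elm: go left to daisy.
      At daisy: no left child.
      Visit daisy.
      At daisy: go right to rose.
        At rose: go left to fig.
          fig is a leaf — visit fig.
        Visit rose.
        At rose: no right child.
    Visit elm.
    At elm: go right to tulip.
      tulip is a leaf — visit tulip.
Full in-order sequence: iris, teak, kale, ivy, pear, rye, fir, daisy, fig, rose, elm, tulip.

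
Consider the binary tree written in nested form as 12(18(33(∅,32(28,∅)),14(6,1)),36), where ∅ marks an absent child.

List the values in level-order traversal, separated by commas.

Level-order visits nodes level by level from the root, left to right within each level.
Level 0: 12
Level 1: 18, 36
Level 2: 33, 14
Level 3: 32, 6, 1
Level 4: 28

12, 18, 36, 33, 14, 32, 6, 1, 28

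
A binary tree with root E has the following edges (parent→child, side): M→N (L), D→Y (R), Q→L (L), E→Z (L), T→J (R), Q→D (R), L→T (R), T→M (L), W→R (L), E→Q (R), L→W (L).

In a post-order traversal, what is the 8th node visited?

Post-order visits the left subtree, then the right subtree, then the node.
At E: go left to Z.
  Z is a leaf — visit Z.
At E: go right to Q.
  At Q: go left to L.
    At L: go left to W.
      At W: go left to R.
        R is a leaf — visit R.
      At W: no right child.
      Visit W.
    At L: go right to T.
      At T: go left to M.
        At M: go left to N.
          N is a leaf — visit N.
        At M: no right child.
        Visit M.
      At T: go right to J.
        J is a leaf — visit J.
      Visit T.
    Visit L.
  At Q: go right to D.
    At D: no left child.
    At D: go right to Y.
      Y is a leaf — visit Y.
    Visit D.
  Visit Q.
Visit E.
Full post-order sequence: Z, R, W, N, M, J, T, L, Y, D, Q, E.

L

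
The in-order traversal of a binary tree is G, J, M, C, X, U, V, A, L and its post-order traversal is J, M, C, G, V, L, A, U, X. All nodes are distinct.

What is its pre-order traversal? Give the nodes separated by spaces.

X G C M J U A V L

The last element of post-order is the root; it splits in-order into left and right subtrees.
Root X: left subtree has 4 nodes {G, J, M, C}, right has 4 {U, V, A, L}.
  Root G: left subtree has 0 nodes { }, right has 3 {J, M, C}.
    Root C: left subtree has 2 nodes {J, M}, right has 0 { }.
      Root M: left subtree has 1 node {J}, right has 0 { }.
  Root U: left subtree has 0 nodes { }, right has 3 {V, A, L}.
    Root A: left subtree has 1 node {V}, right has 1 {L}.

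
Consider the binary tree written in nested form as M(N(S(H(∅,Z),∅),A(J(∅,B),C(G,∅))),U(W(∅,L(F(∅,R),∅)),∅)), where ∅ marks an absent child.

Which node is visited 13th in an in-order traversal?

R

In-order visits the left subtree, then the node, then the right subtree.
At M: go left to N.
  At N: go left to S.
    At S: go left to H.
      At H: no left child.
      Visit H.
      At H: go right to Z.
        Z is a leaf — visit Z.
    Visit S.
    At S: no right child.
  Visit N.
  At N: go right to A.
    At A: go left to J.
      At J: no left child.
      Visit J.
      At J: go right to B.
        B is a leaf — visit B.
    Visit A.
    At A: go right to C.
      At C: go left to G.
        G is a leaf — visit G.
      Visit C.
      At C: no right child.
Visit M.
At M: go right to U.
  At U: go left to W.
    At W: no left child.
    Visit W.
    At W: go right to L.
      At L: go left to F.
        At F: no left child.
        Visit F.
        At F: go right to R.
          R is a leaf — visit R.
      Visit L.
      At L: no right child.
  Visit U.
  At U: no right child.
Full in-order sequence: H, Z, S, N, J, B, A, G, C, M, W, F, R, L, U.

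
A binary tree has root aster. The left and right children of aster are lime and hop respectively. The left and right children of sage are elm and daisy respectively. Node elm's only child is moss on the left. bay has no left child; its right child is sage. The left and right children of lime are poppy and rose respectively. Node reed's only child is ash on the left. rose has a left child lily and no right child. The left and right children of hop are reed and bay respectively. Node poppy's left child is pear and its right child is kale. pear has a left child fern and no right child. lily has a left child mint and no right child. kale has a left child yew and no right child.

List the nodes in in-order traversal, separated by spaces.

In-order visits the left subtree, then the node, then the right subtree.
At aster: go left to lime.
  At lime: go left to poppy.
    At poppy: go left to pear.
      At pear: go left to fern.
        fern is a leaf — visit fern.
      Visit pear.
      At pear: no right child.
    Visit poppy.
    At poppy: go right to kale.
      At kale: go left to yew.
        yew is a leaf — visit yew.
      Visit kale.
      At kale: no right child.
  Visit lime.
  At lime: go right to rose.
    At rose: go left to lily.
      At lily: go left to mint.
        mint is a leaf — visit mint.
      Visit lily.
      At lily: no right child.
    Visit rose.
    At rose: no right child.
Visit aster.
At aster: go right to hop.
  At hop: go left to reed.
    At reed: go left to ash.
      ash is a leaf — visit ash.
    Visit reed.
    At reed: no right child.
  Visit hop.
  At hop: go right to bay.
    At bay: no left child.
    Visit bay.
    At bay: go right to sage.
      At sage: go left to elm.
        At elm: go left to moss.
          moss is a leaf — visit moss.
        Visit elm.
        At elm: no right child.
      Visit sage.
      At sage: go right to daisy.
        daisy is a leaf — visit daisy.

fern pear poppy yew kale lime mint lily rose aster ash reed hop bay moss elm sage daisy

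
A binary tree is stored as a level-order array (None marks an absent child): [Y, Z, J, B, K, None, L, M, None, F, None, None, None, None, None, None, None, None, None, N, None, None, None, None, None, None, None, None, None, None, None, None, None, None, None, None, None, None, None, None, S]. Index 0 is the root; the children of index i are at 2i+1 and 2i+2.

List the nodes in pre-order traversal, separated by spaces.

Y Z B M K F N S J L

Pre-order visits the node, then its left subtree, then its right subtree.
Visit Y.
At Y: go left to Z.
  Visit Z.
  At Z: go left to B.
    Visit B.
    At B: go left to M.
      M is a leaf — visit M.
    At B: no right child.
  At Z: go right to K.
    Visit K.
    At K: go left to F.
      Visit F.
      At F: go left to N.
        Visit N.
        At N: no left child.
        At N: go right to S.
          S is a leaf — visit S.
      At F: no right child.
    At K: no right child.
At Y: go right to J.
  Visit J.
  At J: no left child.
  At J: go right to L.
    L is a leaf — visit L.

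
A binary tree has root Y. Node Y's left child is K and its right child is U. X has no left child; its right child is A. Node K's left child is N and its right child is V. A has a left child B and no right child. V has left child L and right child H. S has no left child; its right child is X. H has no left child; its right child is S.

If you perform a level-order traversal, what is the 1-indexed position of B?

Level-order visits nodes level by level from the root, left to right within each level.
Level 0: Y
Level 1: K, U
Level 2: N, V
Level 3: L, H
Level 4: S
Level 5: X
Level 6: A
Level 7: B
Full level-order sequence: Y, K, U, N, V, L, H, S, X, A, B.

11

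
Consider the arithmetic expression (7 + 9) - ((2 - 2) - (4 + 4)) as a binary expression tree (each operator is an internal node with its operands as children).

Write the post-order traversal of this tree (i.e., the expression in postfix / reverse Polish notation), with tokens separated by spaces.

Post-order on an expression tree gives postfix notation: for each operator, emit left operand, right operand, then the operator.

7 9 + 2 2 - 4 4 + - -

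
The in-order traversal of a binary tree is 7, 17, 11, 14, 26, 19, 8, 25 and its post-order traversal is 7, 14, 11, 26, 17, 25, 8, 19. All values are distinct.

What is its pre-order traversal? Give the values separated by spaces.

19 17 7 26 11 14 8 25

The last element of post-order is the root; it splits in-order into left and right subtrees.
Root 19: left subtree has 5 nodes {7, 17, 11, 14, 26}, right has 2 {8, 25}.
  Root 17: left subtree has 1 node {7}, right has 3 {11, 14, 26}.
    Root 26: left subtree has 2 nodes {11, 14}, right has 0 { }.
      Root 11: left subtree has 0 nodes { }, right has 1 {14}.
  Root 8: left subtree has 0 nodes { }, right has 1 {25}.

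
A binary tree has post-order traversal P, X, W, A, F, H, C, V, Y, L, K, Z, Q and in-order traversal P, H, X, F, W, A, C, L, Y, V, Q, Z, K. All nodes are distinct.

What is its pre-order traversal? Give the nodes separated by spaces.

The last element of post-order is the root; it splits in-order into left and right subtrees.
Root Q: left subtree has 10 nodes {P, H, X, F, W, A, C, L, Y, V}, right has 2 {Z, K}.
  Root L: left subtree has 7 nodes {P, H, X, F, W, A, C}, right has 2 {Y, V}.
    Root C: left subtree has 6 nodes {P, H, X, F, W, A}, right has 0 { }.
      Root H: left subtree has 1 node {P}, right has 4 {X, F, W, A}.
        Root F: left subtree has 1 node {X}, right has 2 {W, A}.
          Root A: left subtree has 1 node {W}, right has 0 { }.
    Root Y: left subtree has 0 nodes { }, right has 1 {V}.
  Root Z: left subtree has 0 nodes { }, right has 1 {K}.

Q L C H P F X A W Y V Z K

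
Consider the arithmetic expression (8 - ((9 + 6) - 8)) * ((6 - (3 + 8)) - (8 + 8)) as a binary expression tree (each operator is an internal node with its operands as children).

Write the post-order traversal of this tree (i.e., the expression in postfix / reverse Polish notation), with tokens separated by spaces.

Post-order on an expression tree gives postfix notation: for each operator, emit left operand, right operand, then the operator.

8 9 6 + 8 - - 6 3 8 + - 8 8 + - *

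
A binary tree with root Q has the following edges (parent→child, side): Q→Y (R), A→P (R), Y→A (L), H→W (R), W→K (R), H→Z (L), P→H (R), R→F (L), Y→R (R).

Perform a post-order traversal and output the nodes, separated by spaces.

Z K W H P A F R Y Q

Post-order visits the left subtree, then the right subtree, then the node.
At Q: no left child.
At Q: go right to Y.
  At Y: go left to A.
    At A: no left child.
    At A: go right to P.
      At P: no left child.
      At P: go right to H.
        At H: go left to Z.
          Z is a leaf — visit Z.
        At H: go right to W.
          At W: no left child.
          At W: go right to K.
            K is a leaf — visit K.
          Visit W.
        Visit H.
      Visit P.
    Visit A.
  At Y: go right to R.
    At R: go left to F.
      F is a leaf — visit F.
    At R: no right child.
    Visit R.
  Visit Y.
Visit Q.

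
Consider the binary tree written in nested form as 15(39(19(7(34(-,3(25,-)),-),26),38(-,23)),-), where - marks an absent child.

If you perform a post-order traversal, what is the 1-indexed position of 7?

Post-order visits the left subtree, then the right subtree, then the node.
At 15: go left to 39.
  At 39: go left to 19.
    At 19: go left to 7.
      At 7: go left to 34.
        At 34: no left child.
        At 34: go right to 3.
          At 3: go left to 25.
            25 is a leaf — visit 25.
          At 3: no right child.
          Visit 3.
        Visit 34.
      At 7: no right child.
      Visit 7.
    At 19: go right to 26.
      26 is a leaf — visit 26.
    Visit 19.
  At 39: go right to 38.
    At 38: no left child.
    At 38: go right to 23.
      23 is a leaf — visit 23.
    Visit 38.
  Visit 39.
At 15: no right child.
Visit 15.
Full post-order sequence: 25, 3, 34, 7, 26, 19, 23, 38, 39, 15.

4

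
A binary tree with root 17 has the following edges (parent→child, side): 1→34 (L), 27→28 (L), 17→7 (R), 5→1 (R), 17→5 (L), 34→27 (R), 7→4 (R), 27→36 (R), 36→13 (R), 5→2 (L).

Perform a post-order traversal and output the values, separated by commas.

Post-order visits the left subtree, then the right subtree, then the node.
At 17: go left to 5.
  At 5: go left to 2.
    2 is a leaf — visit 2.
  At 5: go right to 1.
    At 1: go left to 34.
      At 34: no left child.
      At 34: go right to 27.
        At 27: go left to 28.
          28 is a leaf — visit 28.
        At 27: go right to 36.
          At 36: no left child.
          At 36: go right to 13.
            13 is a leaf — visit 13.
          Visit 36.
        Visit 27.
      Visit 34.
    At 1: no right child.
    Visit 1.
  Visit 5.
At 17: go right to 7.
  At 7: no left child.
  At 7: go right to 4.
    4 is a leaf — visit 4.
  Visit 7.
Visit 17.

2, 28, 13, 36, 27, 34, 1, 5, 4, 7, 17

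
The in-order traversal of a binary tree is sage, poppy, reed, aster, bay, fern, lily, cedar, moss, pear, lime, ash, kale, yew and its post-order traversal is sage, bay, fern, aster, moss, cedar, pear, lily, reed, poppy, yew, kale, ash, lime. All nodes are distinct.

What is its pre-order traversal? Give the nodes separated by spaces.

The last element of post-order is the root; it splits in-order into left and right subtrees.
Root lime: left subtree has 10 nodes {sage, poppy, reed, aster, bay, fern, lily, cedar, moss, pear}, right has 3 {ash, kale, yew}.
  Root poppy: left subtree has 1 node {sage}, right has 8 {reed, aster, bay, fern, lily, cedar, moss, pear}.
    Root reed: left subtree has 0 nodes { }, right has 7 {aster, bay, fern, lily, cedar, moss, pear}.
      Root lily: left subtree has 3 nodes {aster, bay, fern}, right has 3 {cedar, moss, pear}.
        Root aster: left subtree has 0 nodes { }, right has 2 {bay, fern}.
          Root fern: left subtree has 1 node {bay}, right has 0 { }.
        Root pear: left subtree has 2 nodes {cedar, moss}, right has 0 { }.
          Root cedar: left subtree has 0 nodes { }, right has 1 {moss}.
  Root ash: left subtree has 0 nodes { }, right has 2 {kale, yew}.
    Root kale: left subtree has 0 nodes { }, right has 1 {yew}.

lime poppy sage reed lily aster fern bay pear cedar moss ash kale yew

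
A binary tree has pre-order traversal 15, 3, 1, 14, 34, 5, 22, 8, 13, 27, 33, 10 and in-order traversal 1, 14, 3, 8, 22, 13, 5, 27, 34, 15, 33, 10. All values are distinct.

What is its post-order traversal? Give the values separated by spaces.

The first element of pre-order is the root; it splits in-order into left and right subtrees.
Root 15: left subtree has 9 nodes {1, 14, 3, 8, 22, 13, 5, 27, 34}, right has 2 {33, 10}.
  Root 3: left subtree has 2 nodes {1, 14}, right has 6 {8, 22, 13, 5, 27, 34}.
    Root 1: left subtree has 0 nodes { }, right has 1 {14}.
    Root 34: left subtree has 5 nodes {8, 22, 13, 5, 27}, right has 0 { }.
      Root 5: left subtree has 3 nodes {8, 22, 13}, right has 1 {27}.
        Root 22: left subtree has 1 node {8}, right has 1 {13}.
  Root 33: left subtree has 0 nodes { }, right has 1 {10}.

14 1 8 13 22 27 5 34 3 10 33 15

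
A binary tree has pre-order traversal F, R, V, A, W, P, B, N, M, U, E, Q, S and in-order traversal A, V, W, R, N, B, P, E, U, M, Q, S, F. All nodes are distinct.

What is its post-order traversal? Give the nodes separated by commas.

A, W, V, N, B, E, U, S, Q, M, P, R, F

The first element of pre-order is the root; it splits in-order into left and right subtrees.
Root F: left subtree has 12 nodes {A, V, W, R, N, B, P, E, U, M, Q, S}, right has 0 { }.
  Root R: left subtree has 3 nodes {A, V, W}, right has 8 {N, B, P, E, U, M, Q, S}.
    Root V: left subtree has 1 node {A}, right has 1 {W}.
    Root P: left subtree has 2 nodes {N, B}, right has 5 {E, U, M, Q, S}.
      Root B: left subtree has 1 node {N}, right has 0 { }.
      Root M: left subtree has 2 nodes {E, U}, right has 2 {Q, S}.
        Root U: left subtree has 1 node {E}, right has 0 { }.
        Root Q: left subtree has 0 nodes { }, right has 1 {S}.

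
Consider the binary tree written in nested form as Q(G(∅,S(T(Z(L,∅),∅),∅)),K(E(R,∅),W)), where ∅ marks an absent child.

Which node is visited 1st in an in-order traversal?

G

In-order visits the left subtree, then the node, then the right subtree.
At Q: go left to G.
  At G: no left child.
  Visit G.
  At G: go right to S.
    At S: go left to T.
      At T: go left to Z.
        At Z: go left to L.
          L is a leaf — visit L.
        Visit Z.
        At Z: no right child.
      Visit T.
      At T: no right child.
    Visit S.
    At S: no right child.
Visit Q.
At Q: go right to K.
  At K: go left to E.
    At E: go left to R.
      R is a leaf — visit R.
    Visit E.
    At E: no right child.
  Visit K.
  At K: go right to W.
    W is a leaf — visit W.
Full in-order sequence: G, L, Z, T, S, Q, R, E, K, W.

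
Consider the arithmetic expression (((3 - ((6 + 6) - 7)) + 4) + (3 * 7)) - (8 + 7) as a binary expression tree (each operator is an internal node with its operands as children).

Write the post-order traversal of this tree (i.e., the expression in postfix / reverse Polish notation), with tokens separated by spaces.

Post-order on an expression tree gives postfix notation: for each operator, emit left operand, right operand, then the operator.

3 6 6 + 7 - - 4 + 3 7 * + 8 7 + -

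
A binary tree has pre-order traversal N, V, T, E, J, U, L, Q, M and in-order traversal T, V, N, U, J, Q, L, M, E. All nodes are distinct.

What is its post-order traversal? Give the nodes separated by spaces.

T V U Q M L J E N

The first element of pre-order is the root; it splits in-order into left and right subtrees.
Root N: left subtree has 2 nodes {T, V}, right has 6 {U, J, Q, L, M, E}.
  Root V: left subtree has 1 node {T}, right has 0 { }.
  Root E: left subtree has 5 nodes {U, J, Q, L, M}, right has 0 { }.
    Root J: left subtree has 1 node {U}, right has 3 {Q, L, M}.
      Root L: left subtree has 1 node {Q}, right has 1 {M}.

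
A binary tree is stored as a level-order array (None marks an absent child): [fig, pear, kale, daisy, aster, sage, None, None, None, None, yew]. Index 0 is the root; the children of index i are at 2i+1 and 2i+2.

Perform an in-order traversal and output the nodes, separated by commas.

daisy, pear, aster, yew, fig, sage, kale

In-order visits the left subtree, then the node, then the right subtree.
At fig: go left to pear.
  At pear: go left to daisy.
    daisy is a leaf — visit daisy.
  Visit pear.
  At pear: go right to aster.
    At aster: no left child.
    Visit aster.
    At aster: go right to yew.
      yew is a leaf — visit yew.
Visit fig.
At fig: go right to kale.
  At kale: go left to sage.
    sage is a leaf — visit sage.
  Visit kale.
  At kale: no right child.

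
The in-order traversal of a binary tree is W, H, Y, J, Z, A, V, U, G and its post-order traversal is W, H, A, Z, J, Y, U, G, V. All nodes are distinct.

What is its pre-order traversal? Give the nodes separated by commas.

The last element of post-order is the root; it splits in-order into left and right subtrees.
Root V: left subtree has 6 nodes {W, H, Y, J, Z, A}, right has 2 {U, G}.
  Root Y: left subtree has 2 nodes {W, H}, right has 3 {J, Z, A}.
    Root H: left subtree has 1 node {W}, right has 0 { }.
    Root J: left subtree has 0 nodes { }, right has 2 {Z, A}.
      Root Z: left subtree has 0 nodes { }, right has 1 {A}.
  Root G: left subtree has 1 node {U}, right has 0 { }.

V, Y, H, W, J, Z, A, G, U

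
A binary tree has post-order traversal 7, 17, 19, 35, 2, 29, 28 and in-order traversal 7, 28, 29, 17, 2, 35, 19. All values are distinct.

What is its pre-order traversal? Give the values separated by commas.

28, 7, 29, 2, 17, 35, 19

The last element of post-order is the root; it splits in-order into left and right subtrees.
Root 28: left subtree has 1 node {7}, right has 5 {29, 17, 2, 35, 19}.
  Root 29: left subtree has 0 nodes { }, right has 4 {17, 2, 35, 19}.
    Root 2: left subtree has 1 node {17}, right has 2 {35, 19}.
      Root 35: left subtree has 0 nodes { }, right has 1 {19}.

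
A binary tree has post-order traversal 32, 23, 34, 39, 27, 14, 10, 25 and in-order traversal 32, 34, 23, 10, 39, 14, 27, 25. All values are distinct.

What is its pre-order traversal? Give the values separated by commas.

The last element of post-order is the root; it splits in-order into left and right subtrees.
Root 25: left subtree has 7 nodes {32, 34, 23, 10, 39, 14, 27}, right has 0 { }.
  Root 10: left subtree has 3 nodes {32, 34, 23}, right has 3 {39, 14, 27}.
    Root 34: left subtree has 1 node {32}, right has 1 {23}.
    Root 14: left subtree has 1 node {39}, right has 1 {27}.

25, 10, 34, 32, 23, 14, 39, 27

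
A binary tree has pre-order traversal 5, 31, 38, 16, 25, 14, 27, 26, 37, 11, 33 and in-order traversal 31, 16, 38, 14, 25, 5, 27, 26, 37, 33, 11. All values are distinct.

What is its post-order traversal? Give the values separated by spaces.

16 14 25 38 31 33 11 37 26 27 5

The first element of pre-order is the root; it splits in-order into left and right subtrees.
Root 5: left subtree has 5 nodes {31, 16, 38, 14, 25}, right has 5 {27, 26, 37, 33, 11}.
  Root 31: left subtree has 0 nodes { }, right has 4 {16, 38, 14, 25}.
    Root 38: left subtree has 1 node {16}, right has 2 {14, 25}.
      Root 25: left subtree has 1 node {14}, right has 0 { }.
  Root 27: left subtree has 0 nodes { }, right has 4 {26, 37, 33, 11}.
    Root 26: left subtree has 0 nodes { }, right has 3 {37, 33, 11}.
      Root 37: left subtree has 0 nodes { }, right has 2 {33, 11}.
        Root 11: left subtree has 1 node {33}, right has 0 { }.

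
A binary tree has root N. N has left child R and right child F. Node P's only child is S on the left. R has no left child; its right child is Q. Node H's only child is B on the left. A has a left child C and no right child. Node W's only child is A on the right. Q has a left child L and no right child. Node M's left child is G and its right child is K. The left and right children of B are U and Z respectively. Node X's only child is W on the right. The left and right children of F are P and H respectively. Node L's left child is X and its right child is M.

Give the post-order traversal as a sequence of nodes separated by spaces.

Post-order visits the left subtree, then the right subtree, then the node.
At N: go left to R.
  At R: no left child.
  At R: go right to Q.
    At Q: go left to L.
      At L: go left to X.
        At X: no left child.
        At X: go right to W.
          At W: no left child.
          At W: go right to A.
            At A: go left to C.
              C is a leaf — visit C.
            At A: no right child.
            Visit A.
          Visit W.
        Visit X.
      At L: go right to M.
        At M: go left to G.
          G is a leaf — visit G.
        At M: go right to K.
          K is a leaf — visit K.
        Visit M.
      Visit L.
    At Q: no right child.
    Visit Q.
  Visit R.
At N: go right to F.
  At F: go left to P.
    At P: go left to S.
      S is a leaf — visit S.
    At P: no right child.
    Visit P.
  At F: go right to H.
    At H: go left to B.
      At B: go left to U.
        U is a leaf — visit U.
      At B: go right to Z.
        Z is a leaf — visit Z.
      Visit B.
    At H: no right child.
    Visit H.
  Visit F.
Visit N.

C A W X G K M L Q R S P U Z B H F N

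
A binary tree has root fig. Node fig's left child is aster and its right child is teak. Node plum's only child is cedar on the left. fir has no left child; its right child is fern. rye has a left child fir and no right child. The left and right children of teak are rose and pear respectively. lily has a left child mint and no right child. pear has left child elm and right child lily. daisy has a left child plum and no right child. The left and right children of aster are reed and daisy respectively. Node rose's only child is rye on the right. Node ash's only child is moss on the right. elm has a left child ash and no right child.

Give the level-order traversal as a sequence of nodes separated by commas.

fig, aster, teak, reed, daisy, rose, pear, plum, rye, elm, lily, cedar, fir, ash, mint, fern, moss

Level-order visits nodes level by level from the root, left to right within each level.
Level 0: fig
Level 1: aster, teak
Level 2: reed, daisy, rose, pear
Level 3: plum, rye, elm, lily
Level 4: cedar, fir, ash, mint
Level 5: fern, moss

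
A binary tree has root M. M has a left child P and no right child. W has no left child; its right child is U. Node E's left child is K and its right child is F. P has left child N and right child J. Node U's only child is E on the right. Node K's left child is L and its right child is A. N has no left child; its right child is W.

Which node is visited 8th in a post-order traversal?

Post-order visits the left subtree, then the right subtree, then the node.
At M: go left to P.
  At P: go left to N.
    At N: no left child.
    At N: go right to W.
      At W: no left child.
      At W: go right to U.
        At U: no left child.
        At U: go right to E.
          At E: go left to K.
            At K: go left to L.
              L is a leaf — visit L.
            At K: go right to A.
              A is a leaf — visit A.
            Visit K.
          At E: go right to F.
            F is a leaf — visit F.
          Visit E.
        Visit U.
      Visit W.
    Visit N.
  At P: go right to J.
    J is a leaf — visit J.
  Visit P.
At M: no right child.
Visit M.
Full post-order sequence: L, A, K, F, E, U, W, N, J, P, M.

N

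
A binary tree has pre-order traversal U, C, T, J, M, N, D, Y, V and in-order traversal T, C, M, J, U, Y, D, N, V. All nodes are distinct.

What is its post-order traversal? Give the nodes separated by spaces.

The first element of pre-order is the root; it splits in-order into left and right subtrees.
Root U: left subtree has 4 nodes {T, C, M, J}, right has 4 {Y, D, N, V}.
  Root C: left subtree has 1 node {T}, right has 2 {M, J}.
    Root J: left subtree has 1 node {M}, right has 0 { }.
  Root N: left subtree has 2 nodes {Y, D}, right has 1 {V}.
    Root D: left subtree has 1 node {Y}, right has 0 { }.

T M J C Y D V N U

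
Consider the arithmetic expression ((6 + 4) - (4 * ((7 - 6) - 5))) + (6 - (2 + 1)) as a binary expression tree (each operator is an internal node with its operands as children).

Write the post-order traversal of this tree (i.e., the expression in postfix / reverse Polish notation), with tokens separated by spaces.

Post-order on an expression tree gives postfix notation: for each operator, emit left operand, right operand, then the operator.

6 4 + 4 7 6 - 5 - * - 6 2 1 + - +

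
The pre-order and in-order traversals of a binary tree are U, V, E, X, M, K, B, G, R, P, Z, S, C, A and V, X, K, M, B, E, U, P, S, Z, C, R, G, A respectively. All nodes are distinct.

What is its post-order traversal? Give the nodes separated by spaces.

K B M X E V S C Z P R A G U

The first element of pre-order is the root; it splits in-order into left and right subtrees.
Root U: left subtree has 6 nodes {V, X, K, M, B, E}, right has 7 {P, S, Z, C, R, G, A}.
  Root V: left subtree has 0 nodes { }, right has 5 {X, K, M, B, E}.
    Root E: left subtree has 4 nodes {X, K, M, B}, right has 0 { }.
      Root X: left subtree has 0 nodes { }, right has 3 {K, M, B}.
        Root M: left subtree has 1 node {K}, right has 1 {B}.
  Root G: left subtree has 5 nodes {P, S, Z, C, R}, right has 1 {A}.
    Root R: left subtree has 4 nodes {P, S, Z, C}, right has 0 { }.
      Root P: left subtree has 0 nodes { }, right has 3 {S, Z, C}.
        Root Z: left subtree has 1 node {S}, right has 1 {C}.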